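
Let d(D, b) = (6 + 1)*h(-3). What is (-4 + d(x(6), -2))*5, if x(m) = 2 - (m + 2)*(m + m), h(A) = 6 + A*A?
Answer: 505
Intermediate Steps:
h(A) = 6 + A**2
x(m) = 2 - 2*m*(2 + m) (x(m) = 2 - (2 + m)*2*m = 2 - 2*m*(2 + m))
d(D, b) = 105 (d(D, b) = (6 + 1)*(6 + (-3)**2) = 7*(6 + 9) = 7*15 = 105)
(-4 + d(x(6), -2))*5 = (-4 + 105)*5 = 101*5 = 505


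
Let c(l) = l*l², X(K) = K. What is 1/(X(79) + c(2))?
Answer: 1/87 ≈ 0.011494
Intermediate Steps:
c(l) = l³
1/(X(79) + c(2)) = 1/(79 + 2³) = 1/(79 + 8) = 1/87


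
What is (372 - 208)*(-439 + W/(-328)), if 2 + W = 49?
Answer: -144039/2 ≈ -72020.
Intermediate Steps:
W = 47 (W = -2 + 49 = 47)
(372 - 208)*(-439 + W/(-328)) = (372 - 208)*(-439 + 47/(-328)) = 164*(-439 + 47*(-1/328)) = 164*(-439 - 47/328) = 164*(-144039/328) = -144039/2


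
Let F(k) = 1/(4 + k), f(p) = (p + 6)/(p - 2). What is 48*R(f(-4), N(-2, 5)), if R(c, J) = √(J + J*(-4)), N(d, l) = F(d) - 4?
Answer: 24*√42 ≈ 155.54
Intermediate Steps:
f(p) = (6 + p)/(-2 + p)
N(d, l) = -4 + 1/(4 + d) (N(d, l) = 1/(4 + d) - 4 = -4 + 1/(4 + d))
R(c, J) = √3*√(-J) (R(c, J) = √(J - 4*J) = √(-3*J) = √3*√(-J))
48*R(f(-4), N(-2, 5)) = 48*(√3*√(-(-15 - 4*(-2))/(4 - 2))) = 48*(√3*√(-(-15 + 8)/2)) = 48*(√3*√(-(-7)/2)) = 48*(√3*√(-1*(-7/2))) = 48*(√3*√(7/2)) = 48*(√3*(√14/2)) = 48*(√42/2) = 24*√42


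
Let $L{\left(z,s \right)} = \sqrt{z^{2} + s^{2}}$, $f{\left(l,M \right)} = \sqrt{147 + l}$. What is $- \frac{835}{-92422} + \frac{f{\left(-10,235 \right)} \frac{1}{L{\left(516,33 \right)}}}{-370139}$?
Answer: $\frac{835}{92422} - \frac{\sqrt{4069585}}{32984936985} \approx 0.0090346$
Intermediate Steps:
$L{\left(z,s \right)} = \sqrt{s^{2} + z^{2}}$
$- \frac{835}{-92422} + \frac{f{\left(-10,235 \right)} \frac{1}{L{\left(516,33 \right)}}}{-370139} = - \frac{835}{-92422} + \frac{\sqrt{147 - 10} \frac{1}{\sqrt{33^{2} + 516^{2}}}}{-370139} = \left(-835\right) \left(- \frac{1}{92422}\right) + \frac{\sqrt{137}}{\sqrt{1089 + 266256}} \left(- \frac{1}{370139}\right) = \frac{835}{92422} + \frac{\sqrt{137}}{\sqrt{267345}} \left(- \frac{1}{370139}\right) = \frac{835}{92422} + \frac{\sqrt{137}}{3 \sqrt{29705}} \left(- \frac{1}{370139}\right) = \frac{835}{92422} + \sqrt{137} \frac{\sqrt{29705}}{89115} \left(- \frac{1}{370139}\right) = \frac{835}{92422} + \frac{\sqrt{4069585}}{89115} \left(- \frac{1}{370139}\right) = \frac{835}{92422} - \frac{\sqrt{4069585}}{32984936985}$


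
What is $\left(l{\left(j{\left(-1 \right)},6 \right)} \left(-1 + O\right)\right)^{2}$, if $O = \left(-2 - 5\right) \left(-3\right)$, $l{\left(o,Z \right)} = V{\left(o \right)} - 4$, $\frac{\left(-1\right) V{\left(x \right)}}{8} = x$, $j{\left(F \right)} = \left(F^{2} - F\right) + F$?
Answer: $57600$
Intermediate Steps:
$j{\left(F \right)} = F^{2}$
$V{\left(x \right)} = - 8 x$
$l{\left(o,Z \right)} = -4 - 8 o$ ($l{\left(o,Z \right)} = - 8 o - 4 = -4 - 8 o$)
$O = 21$ ($O = \left(-7\right) \left(-3\right) = 21$)
$\left(l{\left(j{\left(-1 \right)},6 \right)} \left(-1 + O\right)\right)^{2} = \left(\left(-4 - 8 \left(-1\right)^{2}\right) \left(-1 + 21\right)\right)^{2} = \left(\left(-4 - 8\right) 20\right)^{2} = \left(\left(-12\right) 20\right)^{2} = \left(-240\right)^{2} = 57600$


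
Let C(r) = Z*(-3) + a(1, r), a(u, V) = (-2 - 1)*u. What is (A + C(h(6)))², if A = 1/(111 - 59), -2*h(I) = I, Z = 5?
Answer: 874225/2704 ≈ 323.31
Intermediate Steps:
a(u, V) = -3*u
h(I) = -I/2
C(r) = -18 (C(r) = 5*(-3) - 3*1 = -15 - 3 = -18)
A = 1/52 ≈ 0.019231
(A + C(h(6)))² = (1/52 - 18)² = (-935/52)² = 874225/2704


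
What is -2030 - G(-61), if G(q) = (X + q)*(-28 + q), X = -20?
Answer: -9239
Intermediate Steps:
G(q) = (-28 + q)*(-20 + q) (G(q) = (-20 + q)*(-28 + q) = (-28 + q)*(-20 + q))
-2030 - G(-61) = -2030 - (560 + (-61)² - 48*(-61)) = -2030 - (560 + 3721 + 2928) = -2030 - 1*7209 = -2030 - 7209 = -9239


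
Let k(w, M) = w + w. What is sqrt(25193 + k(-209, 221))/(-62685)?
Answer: -sqrt(991)/12537 ≈ -0.0025110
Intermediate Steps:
k(w, M) = 2*w
sqrt(25193 + k(-209, 221))/(-62685) = sqrt(25193 + 2*(-209))/(-62685) = sqrt(25193 - 418)*(-1/62685) = sqrt(24775)*(-1/62685) = (5*sqrt(991))*(-1/62685) = -sqrt(991)/12537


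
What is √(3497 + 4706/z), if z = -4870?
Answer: √20728770270/2435 ≈ 59.127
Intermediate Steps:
√(3497 + 4706/z) = √(3497 + 4706/(-4870)) = √(3497 + 4706*(-1/4870)) = √(3497 - 2353/2435) = √(8512842/2435) = √20728770270/2435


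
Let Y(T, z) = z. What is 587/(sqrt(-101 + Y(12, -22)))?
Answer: -587*I*sqrt(123)/123 ≈ -52.928*I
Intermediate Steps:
587/(sqrt(-101 + Y(12, -22))) = 587/(sqrt(-101 - 22)) = 587/(sqrt(-123)) = 587/((I*sqrt(123))) = 587*(-I*sqrt(123)/123) = -587*I*sqrt(123)/123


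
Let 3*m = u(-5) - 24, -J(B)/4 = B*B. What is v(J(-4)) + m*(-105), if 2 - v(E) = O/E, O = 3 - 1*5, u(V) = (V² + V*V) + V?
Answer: -23457/32 ≈ -733.03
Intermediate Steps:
u(V) = V + 2*V² (u(V) = (V² + V²) + V = 2*V² + V = V + 2*V²)
J(B) = -4*B² (J(B) = -4*B*B = -4*B²)
O = -2 (O = 3 - 5 = -2)
v(E) = 2 + 2/E (v(E) = 2 - (-2)/E = 2 + 2/E)
m = 7 (m = (-5*(1 + 2*(-5)) - 24)/3 = (-5*(1 - 10) - 24)/3 = (-5*(-9) - 24)/3 = (45 - 24)/3 = (⅓)*21 = 7)
v(J(-4)) + m*(-105) = (2 + 2/((-4*(-4)²))) + 7*(-105) = (2 + 2/((-4*16))) - 735 = (2 + 2/(-64)) - 735 = (2 + 2*(-1/64)) - 735 = (2 - 1/32) - 735 = 63/32 - 735 = -23457/32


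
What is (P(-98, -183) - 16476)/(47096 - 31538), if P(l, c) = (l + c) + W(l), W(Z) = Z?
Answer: -16855/15558 ≈ -1.0834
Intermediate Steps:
P(l, c) = c + 2*l (P(l, c) = (l + c) + l = (c + l) + l = c + 2*l)
(P(-98, -183) - 16476)/(47096 - 31538) = ((-183 + 2*(-98)) - 16476)/(47096 - 31538) = ((-183 - 196) - 16476)/15558 = (-379 - 16476)*(1/15558) = -16855*1/15558 = -16855/15558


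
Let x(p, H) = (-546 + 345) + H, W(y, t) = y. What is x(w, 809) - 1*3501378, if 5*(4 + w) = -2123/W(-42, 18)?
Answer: -3500770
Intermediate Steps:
w = 1283/210 (w = -4 + (-2123/(-42))/5 = -4 + (-2123*(-1/42))/5 = -4 + (⅕)*(2123/42) = -4 + 2123/210 = 1283/210 ≈ 6.1095)
x(p, H) = -201 + H
x(w, 809) - 1*3501378 = (-201 + 809) - 1*3501378 = 608 - 3501378 = -3500770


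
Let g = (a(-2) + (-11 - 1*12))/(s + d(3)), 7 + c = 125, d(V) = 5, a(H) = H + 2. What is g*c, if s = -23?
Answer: 1357/9 ≈ 150.78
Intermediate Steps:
a(H) = 2 + H
c = 118 (c = -7 + 125 = 118)
g = 23/18 (g = ((2 - 2) + (-11 - 1*12))/(-23 + 5) = (0 + (-11 - 12))/(-18) = (0 - 23)*(-1/18) = -23*(-1/18) = 23/18 ≈ 1.2778)
g*c = (23/18)*118 = 1357/9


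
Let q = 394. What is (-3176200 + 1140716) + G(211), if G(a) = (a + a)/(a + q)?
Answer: -1231467398/605 ≈ -2.0355e+6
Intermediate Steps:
G(a) = 2*a/(394 + a) (G(a) = (a + a)/(a + 394) = (2*a)/(394 + a) = 2*a/(394 + a))
(-3176200 + 1140716) + G(211) = (-3176200 + 1140716) + 2*211/(394 + 211) = -2035484 + 2*211/605 = -2035484 + 2*211*(1/605) = -2035484 + 422/605 = -1231467398/605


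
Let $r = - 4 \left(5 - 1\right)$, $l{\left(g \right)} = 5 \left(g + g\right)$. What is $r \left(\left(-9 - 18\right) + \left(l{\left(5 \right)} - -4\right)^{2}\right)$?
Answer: $-46224$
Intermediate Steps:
$l{\left(g \right)} = 10 g$ ($l{\left(g \right)} = 5 \cdot 2 g = 10 g$)
$r = -16$ ($r = \left(-4\right) 4 = -16$)
$r \left(\left(-9 - 18\right) + \left(l{\left(5 \right)} - -4\right)^{2}\right) = - 16 \left(\left(-9 - 18\right) + \left(10 \cdot 5 - -4\right)^{2}\right) = - 16 \left(-27 + \left(50 + 4\right)^{2}\right) = - 16 \left(-27 + 54^{2}\right) = - 16 \left(-27 + 2916\right) = \left(-16\right) 2889 = -46224$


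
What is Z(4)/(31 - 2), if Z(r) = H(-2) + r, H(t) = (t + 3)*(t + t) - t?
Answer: 2/29 ≈ 0.068966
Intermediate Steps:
H(t) = -t + 2*t*(3 + t) (H(t) = (3 + t)*(2*t) - t = 2*t*(3 + t) - t = -t + 2*t*(3 + t))
Z(r) = -2 + r (Z(r) = -2*(5 + 2*(-2)) + r = -2*(5 - 4) + r = -2*1 + r = -2 + r)
Z(4)/(31 - 2) = (-2 + 4)/(31 - 2) = 2/29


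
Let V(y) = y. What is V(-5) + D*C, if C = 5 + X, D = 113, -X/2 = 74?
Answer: -16164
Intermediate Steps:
X = -148 (X = -2*74 = -148)
C = -143 (C = 5 - 148 = -143)
V(-5) + D*C = -5 + 113*(-143) = -5 - 16159 = -16164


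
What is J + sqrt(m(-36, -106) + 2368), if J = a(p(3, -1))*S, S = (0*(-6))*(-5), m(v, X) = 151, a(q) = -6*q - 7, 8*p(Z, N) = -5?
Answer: sqrt(2519) ≈ 50.190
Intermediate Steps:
p(Z, N) = -5/8 (p(Z, N) = (1/8)*(-5) = -5/8)
a(q) = -7 - 6*q
S = 0 (S = 0*(-5) = 0)
J = 0 (J = (-7 - 6*(-5/8))*0 = (-7 + 15/4)*0 = -13/4*0 = 0)
J + sqrt(m(-36, -106) + 2368) = 0 + sqrt(151 + 2368) = 0 + sqrt(2519) = sqrt(2519)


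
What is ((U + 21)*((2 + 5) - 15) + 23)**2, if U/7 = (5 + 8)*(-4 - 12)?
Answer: 132319009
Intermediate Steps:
U = -1456 (U = 7*((5 + 8)*(-4 - 12)) = 7*(13*(-16)) = 7*(-208) = -1456)
((U + 21)*((2 + 5) - 15) + 23)**2 = ((-1456 + 21)*((2 + 5) - 15) + 23)**2 = (-1435*(7 - 15) + 23)**2 = (-1435*(-8) + 23)**2 = (11480 + 23)**2 = 11503**2 = 132319009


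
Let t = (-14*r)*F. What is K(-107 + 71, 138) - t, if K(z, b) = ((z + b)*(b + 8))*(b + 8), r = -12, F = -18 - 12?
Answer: 2179272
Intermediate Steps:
F = -30
K(z, b) = (8 + b)²*(b + z) (K(z, b) = ((b + z)*(8 + b))*(8 + b) = ((8 + b)*(b + z))*(8 + b) = (8 + b)²*(b + z))
t = -5040 (t = -14*(-12)*(-30) = 168*(-30) = -5040)
K(-107 + 71, 138) - t = (8 + 138)²*(138 + (-107 + 71)) - 1*(-5040) = 146²*(138 - 36) + 5040 = 21316*102 + 5040 = 2174232 + 5040 = 2179272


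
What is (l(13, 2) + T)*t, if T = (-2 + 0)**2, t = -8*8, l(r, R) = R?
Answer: -384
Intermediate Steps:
t = -64
T = 4 (T = (-2)**2 = 4)
(l(13, 2) + T)*t = (2 + 4)*(-64) = 6*(-64) = -384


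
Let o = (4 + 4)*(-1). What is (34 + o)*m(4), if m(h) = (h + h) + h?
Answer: 312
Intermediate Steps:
m(h) = 3*h (m(h) = 2*h + h = 3*h)
o = -8 (o = 8*(-1) = -8)
(34 + o)*m(4) = (34 - 8)*(3*4) = 26*12 = 312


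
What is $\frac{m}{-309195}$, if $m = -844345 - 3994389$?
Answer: $\frac{4838734}{309195} \approx 15.649$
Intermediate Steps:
$m = -4838734$
$\frac{m}{-309195} = - \frac{4838734}{-309195} = \left(-4838734\right) \left(- \frac{1}{309195}\right) = \frac{4838734}{309195}$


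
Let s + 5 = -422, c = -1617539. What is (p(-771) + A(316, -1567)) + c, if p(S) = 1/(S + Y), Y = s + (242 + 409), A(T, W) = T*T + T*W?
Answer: -1101031686/547 ≈ -2.0129e+6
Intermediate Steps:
A(T, W) = T² + T*W
s = -427 (s = -5 - 422 = -427)
Y = 224 (Y = -427 + (242 + 409) = -427 + 651 = 224)
p(S) = 1/(224 + S) (p(S) = 1/(S + 224) = 1/(224 + S))
(p(-771) + A(316, -1567)) + c = (1/(224 - 771) + 316*(316 - 1567)) - 1617539 = (1/(-547) + 316*(-1251)) - 1617539 = (-1/547 - 395316) - 1617539 = -216237853/547 - 1617539 = -1101031686/547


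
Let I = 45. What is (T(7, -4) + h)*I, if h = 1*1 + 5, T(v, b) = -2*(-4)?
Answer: 630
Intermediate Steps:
T(v, b) = 8
h = 6 (h = 1 + 5 = 6)
(T(7, -4) + h)*I = (8 + 6)*45 = 14*45 = 630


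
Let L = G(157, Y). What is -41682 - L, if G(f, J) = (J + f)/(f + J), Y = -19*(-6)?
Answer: -41683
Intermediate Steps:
Y = 114
G(f, J) = 1 (G(f, J) = (J + f)/(J + f) = 1)
L = 1
-41682 - L = -41682 - 1*1 = -41682 - 1 = -41683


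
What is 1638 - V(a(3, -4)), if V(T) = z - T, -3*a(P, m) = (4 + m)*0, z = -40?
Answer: 1678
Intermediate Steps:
a(P, m) = 0 (a(P, m) = -(4 + m)*0/3 = -⅓*0 = 0)
V(T) = -40 - T
1638 - V(a(3, -4)) = 1638 - (-40 - 1*0) = 1638 - (-40 + 0) = 1638 - 1*(-40) = 1638 + 40 = 1678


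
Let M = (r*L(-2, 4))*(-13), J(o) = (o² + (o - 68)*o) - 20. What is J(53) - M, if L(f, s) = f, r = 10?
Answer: 1734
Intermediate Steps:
J(o) = -20 + o² + o*(-68 + o) (J(o) = (o² + (-68 + o)*o) - 20 = (o² + o*(-68 + o)) - 20 = -20 + o² + o*(-68 + o))
M = 260 (M = (10*(-2))*(-13) = -20*(-13) = 260)
J(53) - M = (-20 - 68*53 + 2*53²) - 1*260 = (-20 - 3604 + 2*2809) - 260 = (-20 - 3604 + 5618) - 260 = 1994 - 260 = 1734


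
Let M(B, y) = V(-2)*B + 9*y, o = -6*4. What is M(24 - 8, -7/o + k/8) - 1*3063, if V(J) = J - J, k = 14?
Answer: -24357/8 ≈ -3044.6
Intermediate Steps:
V(J) = 0
o = -24
M(B, y) = 9*y (M(B, y) = 0*B + 9*y = 0 + 9*y = 9*y)
M(24 - 8, -7/o + k/8) - 1*3063 = 9*(-7/(-24) + 14/8) - 1*3063 = 9*(-7*(-1/24) + 14*(⅛)) - 3063 = 9*(7/24 + 7/4) - 3063 = 9*(49/24) - 3063 = 147/8 - 3063 = -24357/8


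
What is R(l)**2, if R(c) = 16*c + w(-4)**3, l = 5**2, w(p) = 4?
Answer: 215296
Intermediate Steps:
l = 25
R(c) = 64 + 16*c (R(c) = 16*c + 4**3 = 16*c + 64 = 64 + 16*c)
R(l)**2 = (64 + 16*25)**2 = (64 + 400)**2 = 464**2 = 215296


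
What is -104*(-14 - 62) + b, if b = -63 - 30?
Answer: 7811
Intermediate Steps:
b = -93
-104*(-14 - 62) + b = -104*(-14 - 62) - 93 = -104*(-76) - 93 = 7904 - 93 = 7811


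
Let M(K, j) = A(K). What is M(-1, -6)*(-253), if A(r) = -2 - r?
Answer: 253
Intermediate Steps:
M(K, j) = -2 - K
M(-1, -6)*(-253) = (-2 - 1*(-1))*(-253) = (-2 + 1)*(-253) = -1*(-253) = 253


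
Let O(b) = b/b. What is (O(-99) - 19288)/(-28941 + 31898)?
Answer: -19287/2957 ≈ -6.5225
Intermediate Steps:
O(b) = 1
(O(-99) - 19288)/(-28941 + 31898) = (1 - 19288)/(-28941 + 31898) = -19287/2957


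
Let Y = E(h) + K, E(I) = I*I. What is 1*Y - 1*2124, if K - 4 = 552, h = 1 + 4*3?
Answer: -1399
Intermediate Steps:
h = 13 (h = 1 + 12 = 13)
E(I) = I²
K = 556 (K = 4 + 552 = 556)
Y = 725 (Y = 13² + 556 = 169 + 556 = 725)
1*Y - 1*2124 = 1*725 - 1*2124 = 725 - 2124 = -1399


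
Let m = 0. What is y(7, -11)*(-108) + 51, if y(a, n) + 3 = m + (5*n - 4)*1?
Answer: 6747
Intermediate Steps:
y(a, n) = -7 + 5*n (y(a, n) = -3 + (0 + (5*n - 4)*1) = -3 + (0 + (-4 + 5*n)*1) = -3 + (0 + (-4 + 5*n)) = -3 + (-4 + 5*n) = -7 + 5*n)
y(7, -11)*(-108) + 51 = (-7 + 5*(-11))*(-108) + 51 = (-7 - 55)*(-108) + 51 = -62*(-108) + 51 = 6696 + 51 = 6747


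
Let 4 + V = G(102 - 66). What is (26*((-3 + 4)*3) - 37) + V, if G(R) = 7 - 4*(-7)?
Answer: 72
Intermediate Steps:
G(R) = 35 (G(R) = 7 + 28 = 35)
V = 31 (V = -4 + 35 = 31)
(26*((-3 + 4)*3) - 37) + V = (26*((-3 + 4)*3) - 37) + 31 = (26*(1*3) - 37) + 31 = (26*3 - 37) + 31 = (78 - 37) + 31 = 41 + 31 = 72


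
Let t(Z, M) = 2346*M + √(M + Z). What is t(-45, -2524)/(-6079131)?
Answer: 1973768/2026377 - I*√2569/6079131 ≈ 0.97404 - 8.3376e-6*I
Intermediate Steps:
t(Z, M) = √(M + Z) + 2346*M
t(-45, -2524)/(-6079131) = (√(-2524 - 45) + 2346*(-2524))/(-6079131) = (√(-2569) - 5921304)*(-1/6079131) = (I*√2569 - 5921304)*(-1/6079131) = (-5921304 + I*√2569)*(-1/6079131) = 1973768/2026377 - I*√2569/6079131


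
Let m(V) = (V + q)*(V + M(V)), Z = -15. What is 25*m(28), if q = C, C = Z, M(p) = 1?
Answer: 9425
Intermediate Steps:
C = -15
q = -15
m(V) = (1 + V)*(-15 + V) (m(V) = (V - 15)*(V + 1) = (-15 + V)*(1 + V) = (1 + V)*(-15 + V))
25*m(28) = 25*(-15 + 28² - 14*28) = 25*(-15 + 784 - 392) = 25*377 = 9425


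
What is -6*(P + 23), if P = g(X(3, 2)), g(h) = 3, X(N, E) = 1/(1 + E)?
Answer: -156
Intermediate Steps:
P = 3
-6*(P + 23) = -6*(3 + 23) = -6*26 = -156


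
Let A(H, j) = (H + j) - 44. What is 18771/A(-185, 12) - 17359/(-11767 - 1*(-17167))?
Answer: -105130303/1171800 ≈ -89.717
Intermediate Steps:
A(H, j) = -44 + H + j
18771/A(-185, 12) - 17359/(-11767 - 1*(-17167)) = 18771/(-44 - 185 + 12) - 17359/(-11767 - 1*(-17167)) = 18771/(-217) - 17359/(-11767 + 17167) = 18771*(-1/217) - 17359/5400 = -18771/217 - 17359*1/5400 = -18771/217 - 17359/5400 = -105130303/1171800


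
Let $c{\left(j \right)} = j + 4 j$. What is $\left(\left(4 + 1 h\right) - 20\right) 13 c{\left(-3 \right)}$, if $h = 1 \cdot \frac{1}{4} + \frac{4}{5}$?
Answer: $\frac{11661}{4} \approx 2915.3$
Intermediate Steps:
$h = \frac{21}{20}$ ($h = 1 \cdot \frac{1}{4} + 4 \cdot \frac{1}{5} = \frac{1}{4} + \frac{4}{5} = \frac{21}{20} \approx 1.05$)
$c{\left(j \right)} = 5 j$
$\left(\left(4 + 1 h\right) - 20\right) 13 c{\left(-3 \right)} = \left(\left(4 + 1 \cdot \frac{21}{20}\right) - 20\right) 13 \cdot 5 \left(-3\right) = \left(\left(4 + \frac{21}{20}\right) - 20\right) 13 \left(-15\right) = \left(\frac{101}{20} - 20\right) 13 \left(-15\right) = \left(- \frac{299}{20}\right) 13 \left(-15\right) = \left(- \frac{3887}{20}\right) \left(-15\right) = \frac{11661}{4}$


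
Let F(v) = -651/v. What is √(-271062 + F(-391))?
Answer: I*√41439975081/391 ≈ 520.63*I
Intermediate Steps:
√(-271062 + F(-391)) = √(-271062 - 651/(-391)) = √(-271062 - 651*(-1/391)) = √(-271062 + 651/391) = √(-105984591/391) = I*√41439975081/391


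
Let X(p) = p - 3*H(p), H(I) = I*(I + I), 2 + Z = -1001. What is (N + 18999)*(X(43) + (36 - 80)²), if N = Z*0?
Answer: -173175885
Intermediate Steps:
Z = -1003 (Z = -2 - 1001 = -1003)
H(I) = 2*I² (H(I) = I*(2*I) = 2*I²)
N = 0 (N = -1003*0 = 0)
X(p) = p - 6*p²
(N + 18999)*(X(43) + (36 - 80)²) = (0 + 18999)*(43*(1 - 6*43) + (36 - 80)²) = 18999*(43*(1 - 258) + (-44)²) = 18999*(43*(-257) + 1936) = 18999*(-11051 + 1936) = 18999*(-9115) = -173175885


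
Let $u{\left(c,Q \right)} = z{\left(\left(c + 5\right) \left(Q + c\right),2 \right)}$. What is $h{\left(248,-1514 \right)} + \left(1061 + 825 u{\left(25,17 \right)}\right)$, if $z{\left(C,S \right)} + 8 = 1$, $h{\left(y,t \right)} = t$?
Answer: $-6228$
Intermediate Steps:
$z{\left(C,S \right)} = -7$ ($z{\left(C,S \right)} = -8 + 1 = -7$)
$u{\left(c,Q \right)} = -7$
$h{\left(248,-1514 \right)} + \left(1061 + 825 u{\left(25,17 \right)}\right) = -1514 + \left(1061 + 825 \left(-7\right)\right) = -1514 + \left(1061 - 5775\right) = -1514 - 4714 = -6228$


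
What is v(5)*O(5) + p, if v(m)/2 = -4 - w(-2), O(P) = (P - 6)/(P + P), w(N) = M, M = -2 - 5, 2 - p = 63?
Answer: -308/5 ≈ -61.600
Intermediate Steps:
p = -61 (p = 2 - 1*63 = 2 - 63 = -61)
M = -7
w(N) = -7
O(P) = (-6 + P)/(2*P) (O(P) = (-6 + P)/((2*P)) = (-6 + P)*(1/(2*P)) = (-6 + P)/(2*P))
v(m) = 6 (v(m) = 2*(-4 - 1*(-7)) = 2*(-4 + 7) = 2*3 = 6)
v(5)*O(5) + p = 6*((½)*(-6 + 5)/5) - 61 = 6*((½)*(⅕)*(-1)) - 61 = 6*(-⅒) - 61 = -⅗ - 61 = -308/5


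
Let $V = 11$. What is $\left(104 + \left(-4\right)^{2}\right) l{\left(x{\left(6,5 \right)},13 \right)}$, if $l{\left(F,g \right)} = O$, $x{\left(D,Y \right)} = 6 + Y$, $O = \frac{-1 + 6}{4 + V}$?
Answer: $40$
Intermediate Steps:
$O = \frac{1}{3}$ ($O = \frac{-1 + 6}{4 + 11} = \frac{5}{15} = 5 \cdot \frac{1}{15} = \frac{1}{3} \approx 0.33333$)
$l{\left(F,g \right)} = \frac{1}{3}$
$\left(104 + \left(-4\right)^{2}\right) l{\left(x{\left(6,5 \right)},13 \right)} = \left(104 + \left(-4\right)^{2}\right) \frac{1}{3} = \left(104 + 16\right) \frac{1}{3} = 120 \cdot \frac{1}{3} = 40$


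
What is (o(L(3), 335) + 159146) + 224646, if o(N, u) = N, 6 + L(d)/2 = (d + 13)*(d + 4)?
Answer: 384004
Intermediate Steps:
L(d) = -12 + 2*(4 + d)*(13 + d) (L(d) = -12 + 2*((d + 13)*(d + 4)) = -12 + 2*((13 + d)*(4 + d)) = -12 + 2*((4 + d)*(13 + d)) = -12 + 2*(4 + d)*(13 + d))
(o(L(3), 335) + 159146) + 224646 = ((92 + 2*3² + 34*3) + 159146) + 224646 = ((92 + 2*9 + 102) + 159146) + 224646 = ((92 + 18 + 102) + 159146) + 224646 = (212 + 159146) + 224646 = 159358 + 224646 = 384004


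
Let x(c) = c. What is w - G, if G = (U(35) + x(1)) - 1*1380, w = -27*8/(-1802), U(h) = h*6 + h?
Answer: 1021842/901 ≈ 1134.1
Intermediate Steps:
U(h) = 7*h (U(h) = 6*h + h = 7*h)
w = 108/901 (w = -216*(-1/1802) = 108/901 ≈ 0.11987)
G = -1134 (G = (7*35 + 1) - 1*1380 = (245 + 1) - 1380 = 246 - 1380 = -1134)
w - G = 108/901 - 1*(-1134) = 108/901 + 1134 = 1021842/901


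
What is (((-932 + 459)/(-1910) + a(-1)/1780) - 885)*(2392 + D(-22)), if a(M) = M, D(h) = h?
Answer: -71289196389/33998 ≈ -2.0969e+6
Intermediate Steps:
(((-932 + 459)/(-1910) + a(-1)/1780) - 885)*(2392 + D(-22)) = (((-932 + 459)/(-1910) - 1/1780) - 885)*(2392 - 22) = ((-473*(-1/1910) - 1*1/1780) - 885)*2370 = ((473/1910 - 1/1780) - 885)*2370 = (84003/339980 - 885)*2370 = -300798297/339980*2370 = -71289196389/33998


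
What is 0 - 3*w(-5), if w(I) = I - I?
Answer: 0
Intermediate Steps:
w(I) = 0
0 - 3*w(-5) = 0 - 3*0 = 0 + 0 = 0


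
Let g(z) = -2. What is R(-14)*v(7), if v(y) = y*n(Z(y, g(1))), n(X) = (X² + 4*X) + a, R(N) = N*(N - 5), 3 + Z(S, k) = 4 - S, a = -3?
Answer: 16758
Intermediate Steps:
Z(S, k) = 1 - S (Z(S, k) = -3 + (4 - S) = 1 - S)
R(N) = N*(-5 + N)
n(X) = -3 + X² + 4*X (n(X) = (X² + 4*X) - 3 = -3 + X² + 4*X)
v(y) = y*(1 + (1 - y)² - 4*y) (v(y) = y*(-3 + (1 - y)² + 4*(1 - y)) = y*(-3 + (1 - y)² + (4 - 4*y)) = y*(1 + (1 - y)² - 4*y))
R(-14)*v(7) = (-14*(-5 - 14))*(7*(2 + 7² - 6*7)) = (-14*(-19))*(7*(2 + 49 - 42)) = 266*(7*9) = 266*63 = 16758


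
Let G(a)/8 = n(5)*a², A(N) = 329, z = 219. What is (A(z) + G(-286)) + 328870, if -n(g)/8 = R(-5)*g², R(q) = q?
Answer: 654697199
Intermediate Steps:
n(g) = 40*g² (n(g) = -(-40)*g² = 40*g²)
G(a) = 8000*a² (G(a) = 8*((40*5²)*a²) = 8*((40*25)*a²) = 8*(1000*a²) = 8000*a²)
(A(z) + G(-286)) + 328870 = (329 + 8000*(-286)²) + 328870 = (329 + 8000*81796) + 328870 = (329 + 654368000) + 328870 = 654368329 + 328870 = 654697199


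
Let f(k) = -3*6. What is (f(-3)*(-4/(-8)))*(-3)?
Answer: 27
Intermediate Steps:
f(k) = -18
(f(-3)*(-4/(-8)))*(-3) = -(-72)/(-8)*(-3) = -(-72)*(-1)/8*(-3) = -18*½*(-3) = -9*(-3) = 27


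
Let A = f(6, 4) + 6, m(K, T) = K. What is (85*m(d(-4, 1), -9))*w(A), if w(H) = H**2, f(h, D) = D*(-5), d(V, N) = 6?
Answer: 99960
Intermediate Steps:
f(h, D) = -5*D
A = -14 (A = -5*4 + 6 = -20 + 6 = -14)
(85*m(d(-4, 1), -9))*w(A) = (85*6)*(-14)**2 = 510*196 = 99960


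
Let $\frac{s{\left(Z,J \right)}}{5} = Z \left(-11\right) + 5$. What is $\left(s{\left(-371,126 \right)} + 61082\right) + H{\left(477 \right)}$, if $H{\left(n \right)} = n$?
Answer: $81989$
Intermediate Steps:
$s{\left(Z,J \right)} = 25 - 55 Z$ ($s{\left(Z,J \right)} = 5 \left(Z \left(-11\right) + 5\right) = 5 \left(- 11 Z + 5\right) = 5 \left(5 - 11 Z\right) = 25 - 55 Z$)
$\left(s{\left(-371,126 \right)} + 61082\right) + H{\left(477 \right)} = \left(\left(25 - -20405\right) + 61082\right) + 477 = \left(\left(25 + 20405\right) + 61082\right) + 477 = \left(20430 + 61082\right) + 477 = 81512 + 477 = 81989$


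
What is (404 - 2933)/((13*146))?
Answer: -2529/1898 ≈ -1.3325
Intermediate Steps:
(404 - 2933)/((13*146)) = -2529/1898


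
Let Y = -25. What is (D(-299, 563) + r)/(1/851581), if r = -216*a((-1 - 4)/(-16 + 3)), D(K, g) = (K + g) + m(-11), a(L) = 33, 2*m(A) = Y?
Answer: -11711793493/2 ≈ -5.8559e+9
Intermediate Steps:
m(A) = -25/2 (m(A) = (1/2)*(-25) = -25/2)
D(K, g) = -25/2 + K + g (D(K, g) = (K + g) - 25/2 = -25/2 + K + g)
r = -7128 (r = -216*33 = -7128)
(D(-299, 563) + r)/(1/851581) = ((-25/2 - 299 + 563) - 7128)/(1/851581) = (503/2 - 7128)/(1/851581) = -13753/2*851581 = -11711793493/2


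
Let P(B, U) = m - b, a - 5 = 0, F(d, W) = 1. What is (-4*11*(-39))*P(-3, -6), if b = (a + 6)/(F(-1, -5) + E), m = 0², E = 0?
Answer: -18876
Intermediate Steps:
a = 5 (a = 5 + 0 = 5)
m = 0
b = 11 (b = (5 + 6)/(1 + 0) = 11/1 = 11*1 = 11)
P(B, U) = -11 (P(B, U) = 0 - 1*11 = 0 - 11 = -11)
(-4*11*(-39))*P(-3, -6) = (-4*11*(-39))*(-11) = -44*(-39)*(-11) = 1716*(-11) = -18876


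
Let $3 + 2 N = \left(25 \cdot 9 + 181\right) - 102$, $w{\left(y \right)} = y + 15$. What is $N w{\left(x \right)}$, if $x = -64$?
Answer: $- \frac{14749}{2} \approx -7374.5$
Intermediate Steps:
$w{\left(y \right)} = 15 + y$
$N = \frac{301}{2}$ ($N = - \frac{3}{2} + \frac{\left(25 \cdot 9 + 181\right) - 102}{2} = - \frac{3}{2} + \frac{\left(225 + 181\right) - 102}{2} = - \frac{3}{2} + \frac{406 - 102}{2} = - \frac{3}{2} + \frac{1}{2} \cdot 304 = - \frac{3}{2} + 152 = \frac{301}{2} \approx 150.5$)
$N w{\left(x \right)} = \frac{301 \left(15 - 64\right)}{2} = \frac{301}{2} \left(-49\right) = - \frac{14749}{2}$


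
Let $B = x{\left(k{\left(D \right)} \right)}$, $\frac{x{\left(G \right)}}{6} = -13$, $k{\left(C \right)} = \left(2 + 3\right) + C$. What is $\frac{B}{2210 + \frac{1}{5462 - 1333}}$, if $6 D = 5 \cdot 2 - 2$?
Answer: $- \frac{107354}{3041697} \approx -0.035294$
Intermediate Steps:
$D = \frac{4}{3}$ ($D = \frac{5 \cdot 2 - 2}{6} = \frac{10 - 2}{6} = \frac{1}{6} \cdot 8 = \frac{4}{3} \approx 1.3333$)
$k{\left(C \right)} = 5 + C$
$x{\left(G \right)} = -78$ ($x{\left(G \right)} = 6 \left(-13\right) = -78$)
$B = -78$
$\frac{B}{2210 + \frac{1}{5462 - 1333}} = \frac{1}{2210 + \frac{1}{5462 - 1333}} \left(-78\right) = \frac{1}{2210 + \frac{1}{4129}} \left(-78\right) = \frac{1}{\frac{9125091}{4129}} \left(-78\right) = \frac{4129}{9125091} \left(-78\right) = - \frac{107354}{3041697}$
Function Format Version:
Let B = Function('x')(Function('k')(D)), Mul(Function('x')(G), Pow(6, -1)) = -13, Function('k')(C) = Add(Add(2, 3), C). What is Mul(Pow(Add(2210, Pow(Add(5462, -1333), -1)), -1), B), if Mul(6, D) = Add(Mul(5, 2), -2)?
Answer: Rational(-107354, 3041697) ≈ -0.035294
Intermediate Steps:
D = Rational(4, 3) (D = Mul(Rational(1, 6), Add(Mul(5, 2), -2)) = Mul(Rational(1, 6), Add(10, -2)) = Mul(Rational(1, 6), 8) = Rational(4, 3) ≈ 1.3333)
Function('k')(C) = Add(5, C)
Function('x')(G) = -78 (Function('x')(G) = Mul(6, -13) = -78)
B = -78
Mul(Pow(Add(2210, Pow(Add(5462, -1333), -1)), -1), B) = Mul(Pow(Add(2210, Pow(Add(5462, -1333), -1)), -1), -78) = Mul(Pow(Add(2210, Pow(4129, -1)), -1), -78) = Mul(Pow(Add(2210, Rational(1, 4129)), -1), -78) = Mul(Pow(Rational(9125091, 4129), -1), -78) = Mul(Rational(4129, 9125091), -78) = Rational(-107354, 3041697)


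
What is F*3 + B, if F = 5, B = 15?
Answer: 30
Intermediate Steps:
F*3 + B = 5*3 + 15 = 15 + 15 = 30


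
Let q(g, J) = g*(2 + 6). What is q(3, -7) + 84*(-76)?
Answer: -6360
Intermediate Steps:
q(g, J) = 8*g (q(g, J) = g*8 = 8*g)
q(3, -7) + 84*(-76) = 8*3 + 84*(-76) = 24 - 6384 = -6360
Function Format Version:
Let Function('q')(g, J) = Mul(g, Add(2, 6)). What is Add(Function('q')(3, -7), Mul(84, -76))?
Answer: -6360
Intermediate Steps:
Function('q')(g, J) = Mul(8, g) (Function('q')(g, J) = Mul(g, 8) = Mul(8, g))
Add(Function('q')(3, -7), Mul(84, -76)) = Add(Mul(8, 3), Mul(84, -76)) = Add(24, -6384) = -6360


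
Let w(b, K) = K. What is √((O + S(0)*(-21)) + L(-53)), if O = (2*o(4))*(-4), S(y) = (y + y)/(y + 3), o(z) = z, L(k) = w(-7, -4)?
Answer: 6*I ≈ 6.0*I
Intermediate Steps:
L(k) = -4
S(y) = 2*y/(3 + y) (S(y) = (2*y)/(3 + y) = 2*y/(3 + y))
O = -32 (O = (2*4)*(-4) = 8*(-4) = -32)
√((O + S(0)*(-21)) + L(-53)) = √((-32 + (2*0/(3 + 0))*(-21)) - 4) = √((-32 + (2*0/3)*(-21)) - 4) = √((-32 + (2*0*(⅓))*(-21)) - 4) = √((-32 + 0*(-21)) - 4) = √((-32 + 0) - 4) = √(-32 - 4) = √(-36) = 6*I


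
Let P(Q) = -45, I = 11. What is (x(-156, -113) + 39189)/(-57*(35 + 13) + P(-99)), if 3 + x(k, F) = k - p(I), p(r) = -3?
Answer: -4337/309 ≈ -14.036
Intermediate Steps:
x(k, F) = k (x(k, F) = -3 + (k - 1*(-3)) = -3 + (k + 3) = -3 + (3 + k) = k)
(x(-156, -113) + 39189)/(-57*(35 + 13) + P(-99)) = (-156 + 39189)/(-57*(35 + 13) - 45) = 39033/(-57*48 - 45) = 39033/(-2736 - 45) = 39033/(-2781) = 39033*(-1/2781) = -4337/309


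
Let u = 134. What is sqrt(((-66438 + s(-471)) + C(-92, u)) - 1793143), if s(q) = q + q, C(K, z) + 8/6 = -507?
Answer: I*sqrt(16749282)/3 ≈ 1364.2*I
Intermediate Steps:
C(K, z) = -1525/3 (C(K, z) = -4/3 - 507 = -1525/3)
s(q) = 2*q
sqrt(((-66438 + s(-471)) + C(-92, u)) - 1793143) = sqrt(((-66438 + 2*(-471)) - 1525/3) - 1793143) = sqrt(((-66438 - 942) - 1525/3) - 1793143) = sqrt((-67380 - 1525/3) - 1793143) = sqrt(-203665/3 - 1793143) = sqrt(-5583094/3) = I*sqrt(16749282)/3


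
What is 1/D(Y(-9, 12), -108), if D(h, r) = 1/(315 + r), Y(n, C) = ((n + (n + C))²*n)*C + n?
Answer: 207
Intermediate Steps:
Y(n, C) = n + C*n*(C + 2*n)² (Y(n, C) = ((n + (C + n))²*n)*C + n = ((C + 2*n)²*n)*C + n = (n*(C + 2*n)²)*C + n = C*n*(C + 2*n)² + n = n + C*n*(C + 2*n)²)
1/D(Y(-9, 12), -108) = 1/(1/(315 - 108)) = 1/(1/207) = 207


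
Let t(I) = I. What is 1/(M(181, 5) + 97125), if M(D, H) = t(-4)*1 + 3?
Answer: 1/97124 ≈ 1.0296e-5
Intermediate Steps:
M(D, H) = -1 (M(D, H) = -4*1 + 3 = -4 + 3 = -1)
1/(M(181, 5) + 97125) = 1/(-1 + 97125) = 1/97124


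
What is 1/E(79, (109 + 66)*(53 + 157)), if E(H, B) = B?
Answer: 1/36750 ≈ 2.7211e-5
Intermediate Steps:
1/E(79, (109 + 66)*(53 + 157)) = 1/((109 + 66)*(53 + 157)) = 1/(175*210) = 1/36750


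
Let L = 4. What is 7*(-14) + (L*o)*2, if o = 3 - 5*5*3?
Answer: -674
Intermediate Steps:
o = -72 (o = 3 - 25*3 = 3 - 75 = -72)
7*(-14) + (L*o)*2 = 7*(-14) + (4*(-72))*2 = -98 - 288*2 = -98 - 576 = -674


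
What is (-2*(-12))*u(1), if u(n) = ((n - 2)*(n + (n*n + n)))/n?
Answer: -72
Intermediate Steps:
u(n) = (-2 + n)*(n**2 + 2*n)/n (u(n) = ((-2 + n)*(n + (n**2 + n)))/n = ((-2 + n)*(n + (n + n**2)))/n = ((-2 + n)*(n**2 + 2*n))/n = (-2 + n)*(n**2 + 2*n)/n)
(-2*(-12))*u(1) = (-2*(-12))*(-4 + 1**2) = 24*(-4 + 1) = 24*(-3) = -72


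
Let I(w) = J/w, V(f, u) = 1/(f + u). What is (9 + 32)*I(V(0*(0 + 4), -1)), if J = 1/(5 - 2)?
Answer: -41/3 ≈ -13.667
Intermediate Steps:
J = ⅓ (J = 1/3 = ⅓ ≈ 0.33333)
I(w) = 1/(3*w)
(9 + 32)*I(V(0*(0 + 4), -1)) = (9 + 32)*(1/(3*(1/(0*(0 + 4) - 1)))) = 41*(1/(3*(1/(0*4 - 1)))) = 41*(1/(3*(1/(0 - 1)))) = 41*(1/(3*(1/(-1)))) = 41*((⅓)/(-1)) = 41*((⅓)*(-1)) = 41*(-⅓) = -41/3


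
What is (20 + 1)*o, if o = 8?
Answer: 168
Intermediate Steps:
(20 + 1)*o = (20 + 1)*8 = 21*8 = 168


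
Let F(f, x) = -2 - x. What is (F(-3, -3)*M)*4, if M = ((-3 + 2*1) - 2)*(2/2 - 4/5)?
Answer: -12/5 ≈ -2.4000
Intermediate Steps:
M = -⅗ (M = ((-3 + 2) - 2)*(2*(½) - 4*⅕) = (-1 - 2)*(1 - ⅘) = -3*⅕ = -⅗ ≈ -0.60000)
(F(-3, -3)*M)*4 = ((-2 - 1*(-3))*(-⅗))*4 = ((-2 + 3)*(-⅗))*4 = (1*(-⅗))*4 = -⅗*4 = -12/5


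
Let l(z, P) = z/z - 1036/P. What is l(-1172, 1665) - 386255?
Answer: -17381458/45 ≈ -3.8625e+5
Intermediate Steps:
l(z, P) = 1 - 1036/P
l(-1172, 1665) - 386255 = (-1036 + 1665)/1665 - 386255 = (1/1665)*629 - 386255 = 17/45 - 386255 = -17381458/45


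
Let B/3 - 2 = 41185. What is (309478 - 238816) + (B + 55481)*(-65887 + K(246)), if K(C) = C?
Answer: -11752425260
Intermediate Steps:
B = 123561 (B = 6 + 3*41185 = 6 + 123555 = 123561)
(309478 - 238816) + (B + 55481)*(-65887 + K(246)) = (309478 - 238816) + (123561 + 55481)*(-65887 + 246) = 70662 + 179042*(-65641) = 70662 - 11752495922 = -11752425260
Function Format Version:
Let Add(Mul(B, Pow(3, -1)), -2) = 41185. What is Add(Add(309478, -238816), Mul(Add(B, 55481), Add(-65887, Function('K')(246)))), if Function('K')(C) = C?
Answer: -11752425260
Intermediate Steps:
B = 123561 (B = Add(6, Mul(3, 41185)) = Add(6, 123555) = 123561)
Add(Add(309478, -238816), Mul(Add(B, 55481), Add(-65887, Function('K')(246)))) = Add(Add(309478, -238816), Mul(Add(123561, 55481), Add(-65887, 246))) = Add(70662, Mul(179042, -65641)) = Add(70662, -11752495922) = -11752425260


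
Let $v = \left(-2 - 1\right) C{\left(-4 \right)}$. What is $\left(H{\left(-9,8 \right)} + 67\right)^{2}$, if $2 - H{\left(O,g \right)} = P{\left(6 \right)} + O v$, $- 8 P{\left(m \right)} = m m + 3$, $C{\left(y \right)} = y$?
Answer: $\frac{2117025}{64} \approx 33079.0$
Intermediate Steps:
$v = 12$ ($v = \left(-2 - 1\right) \left(-4\right) = \left(-3\right) \left(-4\right) = 12$)
$P{\left(m \right)} = - \frac{3}{8} - \frac{m^{2}}{8}$ ($P{\left(m \right)} = - \frac{m m + 3}{8} = - \frac{m^{2} + 3}{8} = - \frac{3 + m^{2}}{8} = - \frac{3}{8} - \frac{m^{2}}{8}$)
$H{\left(O,g \right)} = \frac{55}{8} - 12 O$ ($H{\left(O,g \right)} = 2 - \left(\left(- \frac{3}{8} - \frac{6^{2}}{8}\right) + O 12\right) = 2 - \left(\left(- \frac{3}{8} - \frac{9}{2}\right) + 12 O\right) = 2 - \left(- \frac{39}{8} + 12 O\right) = \frac{55}{8} - 12 O$)
$\left(H{\left(-9,8 \right)} + 67\right)^{2} = \left(\left(\frac{55}{8} - -108\right) + 67\right)^{2} = \left(\left(\frac{55}{8} + 108\right) + 67\right)^{2} = \left(\frac{919}{8} + 67\right)^{2} = \left(\frac{1455}{8}\right)^{2} = \frac{2117025}{64}$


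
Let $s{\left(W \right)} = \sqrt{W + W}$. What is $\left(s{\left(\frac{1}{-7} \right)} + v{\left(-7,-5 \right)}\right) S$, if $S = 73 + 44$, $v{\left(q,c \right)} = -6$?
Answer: $-702 + \frac{117 i \sqrt{14}}{7} \approx -702.0 + 62.539 i$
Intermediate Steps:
$s{\left(W \right)} = \sqrt{2} \sqrt{W}$ ($s{\left(W \right)} = \sqrt{2 W} = \sqrt{2} \sqrt{W}$)
$S = 117$
$\left(s{\left(\frac{1}{-7} \right)} + v{\left(-7,-5 \right)}\right) S = \left(\sqrt{2} \sqrt{\frac{1}{-7}} - 6\right) 117 = \left(\sqrt{2} \sqrt{- \frac{1}{7}} - 6\right) 117 = \left(\sqrt{2} \frac{i \sqrt{7}}{7} - 6\right) 117 = \left(\frac{i \sqrt{14}}{7} - 6\right) 117 = \left(-6 + \frac{i \sqrt{14}}{7}\right) 117 = -702 + \frac{117 i \sqrt{14}}{7}$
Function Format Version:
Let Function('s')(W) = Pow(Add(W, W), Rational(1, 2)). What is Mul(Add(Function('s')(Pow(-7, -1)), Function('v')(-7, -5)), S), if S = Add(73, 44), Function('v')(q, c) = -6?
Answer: Add(-702, Mul(Rational(117, 7), I, Pow(14, Rational(1, 2)))) ≈ Add(-702.00, Mul(62.539, I))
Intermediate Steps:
Function('s')(W) = Mul(Pow(2, Rational(1, 2)), Pow(W, Rational(1, 2))) (Function('s')(W) = Pow(Mul(2, W), Rational(1, 2)) = Mul(Pow(2, Rational(1, 2)), Pow(W, Rational(1, 2))))
S = 117
Mul(Add(Function('s')(Pow(-7, -1)), Function('v')(-7, -5)), S) = Mul(Add(Mul(Pow(2, Rational(1, 2)), Pow(Pow(-7, -1), Rational(1, 2))), -6), 117) = Mul(Add(Mul(Pow(2, Rational(1, 2)), Pow(Rational(-1, 7), Rational(1, 2))), -6), 117) = Mul(Add(Mul(Pow(2, Rational(1, 2)), Mul(Rational(1, 7), I, Pow(7, Rational(1, 2)))), -6), 117) = Mul(Add(Mul(Rational(1, 7), I, Pow(14, Rational(1, 2))), -6), 117) = Mul(Add(-6, Mul(Rational(1, 7), I, Pow(14, Rational(1, 2)))), 117) = Add(-702, Mul(Rational(117, 7), I, Pow(14, Rational(1, 2))))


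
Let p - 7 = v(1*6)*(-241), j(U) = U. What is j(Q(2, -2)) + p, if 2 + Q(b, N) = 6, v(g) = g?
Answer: -1435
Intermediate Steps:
Q(b, N) = 4 (Q(b, N) = -2 + 6 = 4)
p = -1439 (p = 7 + (1*6)*(-241) = 7 + 6*(-241) = 7 - 1446 = -1439)
j(Q(2, -2)) + p = 4 - 1439 = -1435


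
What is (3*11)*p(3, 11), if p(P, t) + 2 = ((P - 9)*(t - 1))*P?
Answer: -6006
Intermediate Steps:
p(P, t) = -2 + P*(-1 + t)*(-9 + P) (p(P, t) = -2 + ((P - 9)*(t - 1))*P = -2 + ((-9 + P)*(-1 + t))*P = -2 + ((-1 + t)*(-9 + P))*P = -2 + P*(-1 + t)*(-9 + P))
(3*11)*p(3, 11) = (3*11)*(-2 - 1*3² + 9*3 + 11*3² - 9*3*11) = 33*(-2 - 1*9 + 27 + 11*9 - 297) = 33*(-2 - 9 + 27 + 99 - 297) = 33*(-182) = -6006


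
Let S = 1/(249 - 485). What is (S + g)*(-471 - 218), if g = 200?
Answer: -32520111/236 ≈ -1.3780e+5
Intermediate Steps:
S = -1/236 (S = 1/(-236) = -1/236 ≈ -0.0042373)
(S + g)*(-471 - 218) = (-1/236 + 200)*(-471 - 218) = (47199/236)*(-689) = -32520111/236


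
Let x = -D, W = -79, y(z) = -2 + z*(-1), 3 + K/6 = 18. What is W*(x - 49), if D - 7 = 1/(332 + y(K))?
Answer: 1061839/240 ≈ 4424.3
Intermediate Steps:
K = 90 (K = -18 + 6*18 = -18 + 108 = 90)
y(z) = -2 - z
D = 1681/240 (D = 7 + 1/(332 + (-2 - 1*90)) = 7 + 1/(332 + (-2 - 90)) = 7 + 1/(332 - 92) = 7 + 1/240 = 1681/240 ≈ 7.0042)
x = -1681/240 (x = -1*1681/240 = -1681/240 ≈ -7.0042)
W*(x - 49) = -79*(-1681/240 - 49) = -79*(-13441/240) = 1061839/240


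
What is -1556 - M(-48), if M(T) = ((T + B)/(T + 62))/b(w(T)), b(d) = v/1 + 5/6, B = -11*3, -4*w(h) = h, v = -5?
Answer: -272543/175 ≈ -1557.4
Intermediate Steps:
w(h) = -h/4
B = -33
b(d) = -25/6 (b(d) = -5/1 + 5/6 = -5*1 + 5*(⅙) = -5 + ⅚ = -25/6)
M(T) = -6*(-33 + T)/(25*(62 + T)) (M(T) = ((T - 33)/(T + 62))/(-25/6) = ((-33 + T)/(62 + T))*(-6/25) = -6*(-33 + T)/(25*(62 + T)))
-1556 - M(-48) = -1556 - 6*(33 - 1*(-48))/(25*(62 - 48)) = -1556 - 6*(33 + 48)/(25*14) = -1556 - 6*81/(25*14) = -1556 - 1*243/175 = -1556 - 243/175 = -272543/175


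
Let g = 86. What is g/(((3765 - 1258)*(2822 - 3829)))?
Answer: -86/2524549 ≈ -3.4066e-5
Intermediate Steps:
g/(((3765 - 1258)*(2822 - 3829))) = 86/(((3765 - 1258)*(2822 - 3829))) = 86/((2507*(-1007))) = 86/(-2524549) = 86*(-1/2524549) = -86/2524549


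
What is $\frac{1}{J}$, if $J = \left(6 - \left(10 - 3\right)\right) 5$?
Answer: $- \frac{1}{5} \approx -0.2$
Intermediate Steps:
$J = -5$ ($J = \left(6 - \left(10 - 3\right)\right) 5 = \left(6 - 7\right) 5 = \left(-1\right) 5 = -5$)
$\frac{1}{J} = \frac{1}{-5} = - \frac{1}{5}$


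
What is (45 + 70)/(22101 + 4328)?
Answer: 115/26429 ≈ 0.0043513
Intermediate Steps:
(45 + 70)/(22101 + 4328) = 115/26429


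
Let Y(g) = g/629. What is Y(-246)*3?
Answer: -738/629 ≈ -1.1733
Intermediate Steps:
Y(g) = g/629 (Y(g) = g*(1/629) = g/629)
Y(-246)*3 = ((1/629)*(-246))*3 = -246/629*3 = -738/629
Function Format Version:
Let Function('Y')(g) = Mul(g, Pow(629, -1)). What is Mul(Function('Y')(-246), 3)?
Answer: Rational(-738, 629) ≈ -1.1733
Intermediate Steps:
Function('Y')(g) = Mul(Rational(1, 629), g) (Function('Y')(g) = Mul(g, Rational(1, 629)) = Mul(Rational(1, 629), g))
Mul(Function('Y')(-246), 3) = Mul(Mul(Rational(1, 629), -246), 3) = Mul(Rational(-246, 629), 3) = Rational(-738, 629)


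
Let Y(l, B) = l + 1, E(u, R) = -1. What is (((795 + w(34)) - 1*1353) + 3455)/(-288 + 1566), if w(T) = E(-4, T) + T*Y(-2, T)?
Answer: 159/71 ≈ 2.2394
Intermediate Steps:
Y(l, B) = 1 + l
w(T) = -1 - T (w(T) = -1 + T*(1 - 2) = -1 + T*(-1) = -1 - T)
(((795 + w(34)) - 1*1353) + 3455)/(-288 + 1566) = (((795 + (-1 - 1*34)) - 1*1353) + 3455)/(-288 + 1566) = (((795 + (-1 - 34)) - 1353) + 3455)/1278 = (((795 - 35) - 1353) + 3455)*(1/1278) = ((760 - 1353) + 3455)*(1/1278) = (-593 + 3455)*(1/1278) = 2862*(1/1278) = 159/71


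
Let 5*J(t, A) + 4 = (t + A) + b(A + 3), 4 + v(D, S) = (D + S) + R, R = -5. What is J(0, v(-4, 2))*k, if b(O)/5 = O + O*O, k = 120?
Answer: 6360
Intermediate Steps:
b(O) = 5*O + 5*O**2 (b(O) = 5*(O + O*O) = 5*(O + O**2) = 5*O + 5*O**2)
v(D, S) = -9 + D + S (v(D, S) = -4 + ((D + S) - 5) = -4 + (-5 + D + S) = -9 + D + S)
J(t, A) = -4/5 + A/5 + t/5 + (3 + A)*(4 + A) (J(t, A) = -4/5 + ((t + A) + 5*(A + 3)*(1 + (A + 3)))/5 = -4/5 + ((A + t) + 5*(3 + A)*(1 + (3 + A)))/5 = -4/5 + ((A + t) + 5*(3 + A)*(4 + A))/5 = -4/5 + (A + t + 5*(3 + A)*(4 + A))/5 = -4/5 + (A/5 + t/5 + (3 + A)*(4 + A)) = -4/5 + A/5 + t/5 + (3 + A)*(4 + A))
J(0, v(-4, 2))*k = (56/5 + (-9 - 4 + 2)**2 + (1/5)*0 + 36*(-9 - 4 + 2)/5)*120 = (56/5 + (-11)**2 + 0 + (36/5)*(-11))*120 = (56/5 + 121 + 0 - 396/5)*120 = 53*120 = 6360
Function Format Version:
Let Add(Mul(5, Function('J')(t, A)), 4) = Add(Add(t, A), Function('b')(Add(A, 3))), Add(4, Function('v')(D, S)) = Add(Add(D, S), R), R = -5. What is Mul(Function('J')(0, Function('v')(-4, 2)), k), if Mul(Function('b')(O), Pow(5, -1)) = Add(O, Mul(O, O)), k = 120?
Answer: 6360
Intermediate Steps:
Function('b')(O) = Add(Mul(5, O), Mul(5, Pow(O, 2))) (Function('b')(O) = Mul(5, Add(O, Mul(O, O))) = Mul(5, Add(O, Pow(O, 2))) = Add(Mul(5, O), Mul(5, Pow(O, 2))))
Function('v')(D, S) = Add(-9, D, S) (Function('v')(D, S) = Add(-4, Add(Add(D, S), -5)) = Add(-4, Add(-5, D, S)) = Add(-9, D, S))
Function('J')(t, A) = Add(Rational(-4, 5), Mul(Rational(1, 5), A), Mul(Rational(1, 5), t), Mul(Add(3, A), Add(4, A))) (Function('J')(t, A) = Add(Rational(-4, 5), Mul(Rational(1, 5), Add(Add(t, A), Mul(5, Add(A, 3), Add(1, Add(A, 3)))))) = Add(Rational(-4, 5), Mul(Rational(1, 5), Add(Add(A, t), Mul(5, Add(3, A), Add(1, Add(3, A)))))) = Add(Rational(-4, 5), Mul(Rational(1, 5), Add(Add(A, t), Mul(5, Add(3, A), Add(4, A))))) = Add(Rational(-4, 5), Mul(Rational(1, 5), Add(A, t, Mul(5, Add(3, A), Add(4, A))))) = Add(Rational(-4, 5), Add(Mul(Rational(1, 5), A), Mul(Rational(1, 5), t), Mul(Add(3, A), Add(4, A)))) = Add(Rational(-4, 5), Mul(Rational(1, 5), A), Mul(Rational(1, 5), t), Mul(Add(3, A), Add(4, A))))
Mul(Function('J')(0, Function('v')(-4, 2)), k) = Mul(Add(Rational(56, 5), Pow(Add(-9, -4, 2), 2), Mul(Rational(1, 5), 0), Mul(Rational(36, 5), Add(-9, -4, 2))), 120) = Mul(Add(Rational(56, 5), Pow(-11, 2), 0, Mul(Rational(36, 5), -11)), 120) = Mul(Add(Rational(56, 5), 121, 0, Rational(-396, 5)), 120) = Mul(53, 120) = 6360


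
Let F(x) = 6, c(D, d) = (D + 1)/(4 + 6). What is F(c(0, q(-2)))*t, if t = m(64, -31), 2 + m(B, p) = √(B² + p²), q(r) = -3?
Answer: -12 + 6*√5057 ≈ 414.68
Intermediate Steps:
c(D, d) = ⅒ + D/10 (c(D, d) = (1 + D)/10 = (1 + D)*(⅒) = ⅒ + D/10)
m(B, p) = -2 + √(B² + p²)
t = -2 + √5057 (t = -2 + √(64² + (-31)²) = -2 + √(4096 + 961) = -2 + √5057 ≈ 69.113)
F(c(0, q(-2)))*t = 6*(-2 + √5057) = -12 + 6*√5057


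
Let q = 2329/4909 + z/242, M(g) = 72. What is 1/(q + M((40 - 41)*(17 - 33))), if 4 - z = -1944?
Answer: 593989/47830383 ≈ 0.012419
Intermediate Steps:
z = 1948 (z = 4 - 1*(-1944) = 4 + 1944 = 1948)
q = 5063175/593989 (q = 2329/4909 + 1948/242 = 2329*(1/4909) + 1948*(1/242) = 2329/4909 + 974/121 = 5063175/593989 ≈ 8.5240)
1/(q + M((40 - 41)*(17 - 33))) = 1/(5063175/593989 + 72) = 1/(47830383/593989) = 593989/47830383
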